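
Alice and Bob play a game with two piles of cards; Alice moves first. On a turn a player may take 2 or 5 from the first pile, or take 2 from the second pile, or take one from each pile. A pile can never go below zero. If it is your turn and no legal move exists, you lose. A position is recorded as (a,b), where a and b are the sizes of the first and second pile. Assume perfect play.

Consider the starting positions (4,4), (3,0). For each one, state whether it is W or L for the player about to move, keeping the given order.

Classify positions by backward induction: terminal positions (no move available) are L. From any other position, the mover wins iff some move reaches an L.
No move ever increases a pile, so every position that can arise here has a ≤ 4 and b ≤ 4; it is enough to label the cells with 0 ≤ a ≤ 4 and 0 ≤ b ≤ 4.
Every move lowers a or b (never raises either), so fill the grid row by row in increasing a, and left to right within a row: each cell's successors are then already labelled.
      b=0  b=1  b=2  b=3  b=4
a=0:    L    L    W    W    L
a=1:    L    W    W    L    L
a=2:    W    W    L    L    W
a=3:    W    L    L    W    W
a=4:    L    L    W    W    L
Cells with no legal move (terminal, hence L): (0,0), (0,1), (1,0).
The remaining L cells, each justified by listing all of its moves:
(0,4): L (sole option (0,2)(W) is W)
(1,3): L (options (1,1)(W), (0,2)(W) are all W)
(1,4): L (options (1,2)(W), (0,3)(W) are all W)
(2,2): L (options (0,2)(W), (2,0)(W), (1,1)(W) are all W)
(2,3): L (options (0,3)(W), (2,1)(W), (1,2)(W) are all W)
(3,1): L (options (1,1)(W), (2,0)(W) are all W)
(3,2): L (options (1,2)(W), (3,0)(W), (2,1)(W) are all W)
(4,0): L (sole option (2,0)(W) is W)
(4,1): L (options (2,1)(W), (3,0)(W) are all W)
(4,4): L (options (2,4)(W), (4,2)(W), (3,3)(W) are all W)
Every other cell has at least one move into one of the L cells above, so it is W.
(4,4): one of the L cells justified above, so L
(3,0): the move to (1,0) reaches an L cell, so W

(4,4): L, (3,0): W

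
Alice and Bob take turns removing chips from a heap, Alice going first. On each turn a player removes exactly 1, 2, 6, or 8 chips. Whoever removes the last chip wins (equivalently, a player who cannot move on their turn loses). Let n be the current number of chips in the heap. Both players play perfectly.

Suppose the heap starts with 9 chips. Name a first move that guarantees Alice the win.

Use the standard recursion: the mover loses at a terminal position; elsewhere, the mover wins exactly when some move hands the opponent an L position.
n=0: no move → L
n=1: →0(L), so W
n=2: →0(L), so W
n=3: →2(W), 1(W) — all W, so L
n=4: →3(L), so W
n=5: →3(L), so W
n=6: →0(L), so W
n=7: →6(W), 5(W), 1(W) — all W, so L
n=8: →7(L), so W
n=9: →7(L), so W
From 9, the L positions reachable in one move are: 7, 3. Any move reaching one of these is winning.

Remove 2, leaving 7.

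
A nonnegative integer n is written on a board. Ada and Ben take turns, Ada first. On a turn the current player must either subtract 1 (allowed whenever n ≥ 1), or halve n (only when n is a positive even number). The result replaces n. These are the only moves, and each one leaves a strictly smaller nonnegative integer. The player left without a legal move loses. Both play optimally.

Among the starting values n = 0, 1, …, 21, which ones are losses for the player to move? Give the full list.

Label each position W (a win for the player to move) or L (a loss). A position with no legal move is L; any other position is W exactly when some move reaches an L, and L when every move reaches a W.
n=0: no move → L
n=1: can move to 0, which is L ⇒ W
n=2: the only move is to 1(W), a W ⇒ L
n=3: can move to 2, which is L ⇒ W
n=4: can move to 2, which is L ⇒ W
n=5: the only move is to 4(W), a W ⇒ L
n=6: can move to 5, which is L ⇒ W
n=7: the only move is to 6(W), a W ⇒ L
n=8: can move to 7, which is L ⇒ W
n=9: the only move is to 8(W), a W ⇒ L
n=10: can move to 5, which is L ⇒ W
n=11: the only move is to 10(W), a W ⇒ L
n=12: can move to 11, which is L ⇒ W
n=13: the only move is to 12(W), a W ⇒ L
n=14: can move to 7, which is L ⇒ W
n=15: the only move is to 14(W), a W ⇒ L
n=16: can move to 15, which is L ⇒ W
n=17: the only move is to 16(W), a W ⇒ L
n=18: can move to 9, which is L ⇒ W
n=19: the only move is to 18(W), a W ⇒ L
n=20: can move to 19, which is L ⇒ W
n=21: the only move is to 20(W), a W ⇒ L
Reading off the rows marked L gives the requested list; there are 11 such values of n.

0, 2, 5, 7, 9, 11, 13, 15, 17, 19, 21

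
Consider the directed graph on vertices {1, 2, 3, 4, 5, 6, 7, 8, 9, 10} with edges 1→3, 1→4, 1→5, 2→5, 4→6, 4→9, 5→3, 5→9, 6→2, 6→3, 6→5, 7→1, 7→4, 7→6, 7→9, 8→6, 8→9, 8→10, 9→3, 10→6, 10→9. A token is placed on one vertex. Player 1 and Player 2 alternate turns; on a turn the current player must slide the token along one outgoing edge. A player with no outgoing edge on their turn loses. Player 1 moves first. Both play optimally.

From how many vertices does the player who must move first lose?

4

Label each position W (a win for the player to move) or L (a loss). A position with no legal move is L; any other position is W exactly when some move reaches an L, and L when every move reaches a W.
Every edge goes from a vertex to one that appears earlier in the order 3, 9, 5, 2, 6, 10, 4, 8, 1, 7, so processing vertices in that order labels each vertex after all of its successors.
3: no outgoing edge → L
9: →3(L), so W
5: →3(L), so W
2: →5(W) only, which is W, so L
6: →2(L), so W
10: →6(W), 9(W) — all W, so L
4: →6(W), 9(W) — all W, so L
8: →10(L), so W
1: →4(L), so W
7: →4(L), so W
The L vertices are 2, 3, 4, 10; that is 4 in all.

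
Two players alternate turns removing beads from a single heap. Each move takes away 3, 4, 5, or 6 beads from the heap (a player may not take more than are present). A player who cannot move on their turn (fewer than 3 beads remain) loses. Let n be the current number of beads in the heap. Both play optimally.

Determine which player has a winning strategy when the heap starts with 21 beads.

The first player wins.

Label each position W (a win for the player to move) or L (a loss). A position with no legal move is L; any other position is W exactly when some move reaches an L, and L when every move reaches a W.
n=0: no move → L
n=1: no move → L
n=2: no move → L
n=3: reaches L-position 0 → W
n=4: reaches L-position 1 → W
n=5: reaches L-position 2 → W
n=6: reaches L-position 2 → W
n=7: reaches L-position 2 → W
n=8: reaches L-position 2 → W
n=9: only reaches 6(W), 5(W), 4(W), 3(W), all W → L
n=10: only reaches 7(W), 6(W), 5(W), 4(W), all W → L
n=11: only reaches 8(W), 7(W), 6(W), 5(W), all W → L
n=12: reaches L-position 9 → W
n=13: reaches L-position 10 → W
n=14: reaches L-position 11 → W
n=15: reaches L-position 11 → W
n=16: reaches L-position 11 → W
n=17: reaches L-position 11 → W
n=18: only reaches 15(W), 14(W), 13(W), 12(W), all W → L
n=19: only reaches 16(W), 15(W), 14(W), 13(W), all W → L
n=20: only reaches 17(W), 16(W), 15(W), 14(W), all W → L
n=21: reaches L-position 18 → W
From 21 the player to move can remove 3, leaving 18, reaching an L position.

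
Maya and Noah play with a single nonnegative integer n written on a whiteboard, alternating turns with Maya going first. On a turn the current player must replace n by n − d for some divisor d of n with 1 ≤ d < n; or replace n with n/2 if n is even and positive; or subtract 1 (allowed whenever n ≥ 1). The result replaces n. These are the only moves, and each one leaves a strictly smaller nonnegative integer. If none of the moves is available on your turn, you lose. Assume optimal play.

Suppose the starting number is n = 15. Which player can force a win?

Work bottom-up. With no move the player to move loses. Otherwise the position is W if at least one move leads to an L position for the opponent, and L if every move leads to a W.
n=0: no move → L
n=1: can move to 0, which is L ⇒ W
n=2: the only move is to 1(W), a W ⇒ L
n=3: can move to 2, which is L ⇒ W
n=4: can move to 2, which is L ⇒ W
n=5: the only move is to 4(W), a W ⇒ L
n=6: can move to 5, which is L ⇒ W
n=7: the only move is to 6(W), a W ⇒ L
n=8: can move to 7, which is L ⇒ W
n=9: moves to 6(W), 8(W); every one is W ⇒ L
n=10: can move to 5, which is L ⇒ W
n=11: the only move is to 10(W), a W ⇒ L
n=12: can move to 9, which is L ⇒ W
n=13: the only move is to 12(W), a W ⇒ L
n=14: can move to 7, which is L ⇒ W
n=15: moves to 10(W), 12(W), 14(W); every one is W ⇒ L
Every move from 15 reaches a W position, so the mover loses.

Noah wins.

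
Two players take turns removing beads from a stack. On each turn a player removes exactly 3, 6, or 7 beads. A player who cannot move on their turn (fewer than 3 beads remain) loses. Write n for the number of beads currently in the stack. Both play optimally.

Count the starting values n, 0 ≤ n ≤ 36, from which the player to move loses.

12

Positions with no move are L. A position that does have a move is losing for the player to move precisely when every available move leads to a winning position for the opponent. Fill in the labels:
n=0: no move → L
n=1: no move → L
n=2: no move → L
n=3: →0(L), so W
n=4: →1(L), so W
n=5: →2(L), so W
n=6: →0(L), so W
n=7: →1(L), so W
n=8: →2(L), so W
n=9: →2(L), so W
n=10: →7(W), 4(W), 3(W) — all W, so L
n=11: →8(W), 5(W), 4(W) — all W, so L
n=12: →9(W), 6(W), 5(W) — all W, so L
n=13: →10(L), so W
n=14: →11(L), so W
n=15: →12(L), so W
n=16: →10(L), so W
n=17: →11(L), so W
n=18: →12(L), so W
n=19: →12(L), so W
n=20: →17(W), 14(W), 13(W) — all W, so L
n=21: →18(W), 15(W), 14(W) — all W, so L
n=22: →19(W), 16(W), 15(W) — all W, so L
n=23: →20(L), so W
n=24: →21(L), so W
n=25: →22(L), so W
n=26: →20(L), so W
n=27: →21(L), so W
n=28: →22(L), so W
n=29: →22(L), so W
n=30: →27(W), 24(W), 23(W) — all W, so L
n=31: →28(W), 25(W), 24(W) — all W, so L
n=32: →29(W), 26(W), 25(W) — all W, so L
n=33: →30(L), so W
n=34: →31(L), so W
n=35: →32(L), so W
n=36: →30(L), so W
L entries with 0 ≤ n ≤ 36: n = 0, 1, 2, 10, 11, 12, 20, 21, 22, 30, 31, 32; that makes 12.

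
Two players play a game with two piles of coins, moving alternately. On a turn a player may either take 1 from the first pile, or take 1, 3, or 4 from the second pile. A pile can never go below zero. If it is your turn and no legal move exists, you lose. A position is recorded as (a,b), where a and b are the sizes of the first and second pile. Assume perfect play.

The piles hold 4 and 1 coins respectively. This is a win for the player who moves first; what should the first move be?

Move to (3,1).

Build the W/L table. Terminal = L. A non-terminal position is W if it has a move to some L; otherwise it is L.
No move ever increases a pile, so every position that can arise here has a ≤ 4 and b ≤ 1; it is enough to label the cells with 0 ≤ a ≤ 4 and 0 ≤ b ≤ 1.
Every move lowers a or b (never raises either), so fill the grid row by row in increasing a, and left to right within a row: each cell's successors are then already labelled.
      b=0  b=1
a=0:    L    W
a=1:    W    L
a=2:    L    W
a=3:    W    L
a=4:    L    W
Cells with no legal move (terminal, hence L): (0,0).
The remaining L cells, each justified by listing all of its moves:
(1,1): moves to (0,1)(W), (1,0)(W); every one is W ⇒ L
(2,0): the only move is to (1,0)(W), a W ⇒ L
(3,1): moves to (2,1)(W), (3,0)(W); every one is W ⇒ L
(4,0): the only move is to (3,0)(W), a W ⇒ L
Every other cell has at least one move into one of the L cells above, so it is W.
From (4,1), the L positions reachable in one move are: (3,1), (4,0). Any move reaching one of these is winning.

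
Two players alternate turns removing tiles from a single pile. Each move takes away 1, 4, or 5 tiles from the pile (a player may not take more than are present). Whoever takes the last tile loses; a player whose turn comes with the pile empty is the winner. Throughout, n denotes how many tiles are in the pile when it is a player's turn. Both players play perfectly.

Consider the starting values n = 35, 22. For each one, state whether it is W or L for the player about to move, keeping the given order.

35: L, 22: W

Use the standard recursion: the mover wins at a terminal position; elsewhere, the mover wins exactly when some move hands the opponent an L position.
n=0: no move; the opponent has just taken the last tile and therefore loses → W
n=1: →0(W) only, which is W, so L
n=2: →1(L), so W
n=3: →2(W) only, which is W, so L
n=4: →3(L), so W
n=5: →1(L), so W
n=6: →1(L), so W
n=7: →3(L), so W
n=8: →3(L), so W
n=9: →8(W), 5(W), 4(W) — all W, so L
n=10: →9(L), so W
n=11: →10(W), 7(W), 6(W) — all W, so L
n=12: →11(L), so W
n=13: →9(L), so W
n=14: →9(L), so W
n=15: →11(L), so W
n=16: →11(L), so W
n=17: →16(W), 13(W), 12(W) — all W, so L
n=18: →17(L), so W
n=19: →18(W), 15(W), 14(W) — all W, so L
n=20: →19(L), so W
n=21: →17(L), so W
n=22: →17(L), so W
n=23: →19(L), so W
n=24: →19(L), so W
n=25: →24(W), 21(W), 20(W) — all W, so L
n=26: →25(L), so W
n=27: →26(W), 23(W), 22(W) — all W, so L
n=28: →27(L), so W
n=29: →25(L), so W
n=30: →25(L), so W
n=31: →27(L), so W
n=32: →27(L), so W
n=33: →32(W), 29(W), 28(W) — all W, so L
n=34: →33(L), so W
n=35: →34(W), 31(W), 30(W) — all W, so L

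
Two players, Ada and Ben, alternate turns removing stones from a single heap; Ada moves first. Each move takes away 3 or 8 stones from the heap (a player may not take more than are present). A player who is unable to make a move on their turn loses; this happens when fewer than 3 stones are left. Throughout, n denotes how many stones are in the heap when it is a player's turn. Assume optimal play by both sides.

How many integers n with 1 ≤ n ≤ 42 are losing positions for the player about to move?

19

Build the W/L table. Terminal = L. A non-terminal position is W if it has a move to some L; otherwise it is L.
n=0: no move → L
n=1: no move → L
n=2: no move → L
n=3: W (go to 0, an L position)
n=4: W (go to 1, an L position)
n=5: W (go to 2, an L position)
n=6: L (sole option 3(W) is W)
n=7: L (sole option 4(W) is W)
n=8: W (go to 0, an L position)
n=9: W (go to 6, an L position)
n=10: W (go to 7, an L position)
n=11: L (options 8(W), 3(W) are all W)
n=12: L (options 9(W), 4(W) are all W)
n=13: L (options 10(W), 5(W) are all W)
n=14: W (go to 11, an L position)
n=15: W (go to 12, an L position)
n=16: W (go to 13, an L position)
n=17: L (options 14(W), 9(W) are all W)
n=18: L (options 15(W), 10(W) are all W)
n=19: W (go to 11, an L position)
n=20: W (go to 17, an L position)
n=21: W (go to 18, an L position)
n=22: L (options 19(W), 14(W) are all W)
n=23: L (options 20(W), 15(W) are all W)
n=24: L (options 21(W), 16(W) are all W)
n=25: W (go to 22, an L position)
n=26: W (go to 23, an L position)
n=27: W (go to 24, an L position)
n=28: L (options 25(W), 20(W) are all W)
n=29: L (options 26(W), 21(W) are all W)
n=30: W (go to 22, an L position)
n=31: W (go to 28, an L position)
n=32: W (go to 29, an L position)
n=33: L (options 30(W), 25(W) are all W)
n=34: L (options 31(W), 26(W) are all W)
n=35: L (options 32(W), 27(W) are all W)
n=36: W (go to 33, an L position)
n=37: W (go to 34, an L position)
n=38: W (go to 35, an L position)
n=39: L (options 36(W), 31(W) are all W)
n=40: L (options 37(W), 32(W) are all W)
n=41: W (go to 33, an L position)
n=42: W (go to 39, an L position)
L entries with 1 ≤ n ≤ 42 (n=0 is outside the asked range and is not counted): n = 1, 2, 6, 7, 11, 12, 13, 17, 18, 22, 23, 24, 28, 29, 33, 34, 35, 39, 40; that makes 19.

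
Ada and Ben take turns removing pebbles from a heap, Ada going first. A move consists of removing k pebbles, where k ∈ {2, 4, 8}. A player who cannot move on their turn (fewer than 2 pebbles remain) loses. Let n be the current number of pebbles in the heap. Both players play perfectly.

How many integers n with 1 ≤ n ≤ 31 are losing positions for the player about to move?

Use the standard recursion: the mover loses at a terminal position; elsewhere, the mover wins exactly when some move hands the opponent an L position.
n=0: no move → L
n=1: no move → L
n=2: can move to 0, which is L ⇒ W
n=3: can move to 1, which is L ⇒ W
n=4: can move to 0, which is L ⇒ W
n=5: can move to 1, which is L ⇒ W
n=6: moves to 4(W), 2(W); every one is W ⇒ L
n=7: moves to 5(W), 3(W); every one is W ⇒ L
n=8: can move to 6, which is L ⇒ W
n=9: can move to 7, which is L ⇒ W
n=10: can move to 6, which is L ⇒ W
n=11: can move to 7, which is L ⇒ W
n=12: moves to 10(W), 8(W), 4(W); every one is W ⇒ L
n=13: moves to 11(W), 9(W), 5(W); every one is W ⇒ L
n=14: can move to 12, which is L ⇒ W
n=15: can move to 13, which is L ⇒ W
n=16: can move to 12, which is L ⇒ W
n=17: can move to 13, which is L ⇒ W
n=18: moves to 16(W), 14(W), 10(W); every one is W ⇒ L
n=19: moves to 17(W), 15(W), 11(W); every one is W ⇒ L
n=20: can move to 18, which is L ⇒ W
n=21: can move to 19, which is L ⇒ W
n=22: can move to 18, which is L ⇒ W
n=23: can move to 19, which is L ⇒ W
n=24: moves to 22(W), 20(W), 16(W); every one is W ⇒ L
n=25: moves to 23(W), 21(W), 17(W); every one is W ⇒ L
n=26: can move to 24, which is L ⇒ W
n=27: can move to 25, which is L ⇒ W
n=28: can move to 24, which is L ⇒ W
n=29: can move to 25, which is L ⇒ W
n=30: moves to 28(W), 26(W), 22(W); every one is W ⇒ L
n=31: moves to 29(W), 27(W), 23(W); every one is W ⇒ L
L entries with 1 ≤ n ≤ 31 (n=0 is outside the asked range and is not counted): n = 1, 6, 7, 12, 13, 18, 19, 24, 25, 30, 31; that makes 11.

11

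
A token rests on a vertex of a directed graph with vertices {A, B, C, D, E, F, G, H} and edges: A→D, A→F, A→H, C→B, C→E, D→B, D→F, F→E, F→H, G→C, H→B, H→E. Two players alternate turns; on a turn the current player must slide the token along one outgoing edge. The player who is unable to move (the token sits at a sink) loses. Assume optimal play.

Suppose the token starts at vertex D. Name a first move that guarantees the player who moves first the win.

Move to B.

Compute win/loss labels from the base case upward. A position with no move is L. Any other position is W if it can reach an L in one move, else L.
Every edge goes from a vertex to one that appears earlier in the order E, B, H, C, F, G, D, A, so processing vertices in that order labels each vertex after all of its successors.
E: no outgoing edge → L
B: no outgoing edge → L
H: W (go to B, an L position)
C: W (go to B, an L position)
F: W (go to E, an L position)
G: L (sole option C(W) is W)
D: W (go to B, an L position)
A: L (options D(W), F(W), H(W) are all W)
From D, the L positions reachable in one move are: B.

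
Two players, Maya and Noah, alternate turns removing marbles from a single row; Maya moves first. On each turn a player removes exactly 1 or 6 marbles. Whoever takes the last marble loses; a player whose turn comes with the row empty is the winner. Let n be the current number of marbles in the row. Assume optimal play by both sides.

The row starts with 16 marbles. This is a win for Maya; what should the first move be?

Positions with no move are W. A position that does have a move is losing for the player to move precisely when every available move leads to a winning position for the opponent. Fill in the labels:
n=0: no move; the opponent has just taken the last marble and therefore loses → W
n=1: only reaches 0(W), which is W → L
n=2: reaches L-position 1 → W
n=3: only reaches 2(W), which is W → L
n=4: reaches L-position 3 → W
n=5: only reaches 4(W), which is W → L
n=6: reaches L-position 5 → W
n=7: reaches L-position 1 → W
n=8: only reaches 7(W), 2(W), all W → L
n=9: reaches L-position 8 → W
n=10: only reaches 9(W), 4(W), all W → L
n=11: reaches L-position 10 → W
n=12: only reaches 11(W), 6(W), all W → L
n=13: reaches L-position 12 → W
n=14: reaches L-position 8 → W
n=15: only reaches 14(W), 9(W), all W → L
n=16: reaches L-position 15 → W
From 16, the L positions reachable in one move are: 15, 10. Any move reaching one of these is winning.

Remove 1, leaving 15.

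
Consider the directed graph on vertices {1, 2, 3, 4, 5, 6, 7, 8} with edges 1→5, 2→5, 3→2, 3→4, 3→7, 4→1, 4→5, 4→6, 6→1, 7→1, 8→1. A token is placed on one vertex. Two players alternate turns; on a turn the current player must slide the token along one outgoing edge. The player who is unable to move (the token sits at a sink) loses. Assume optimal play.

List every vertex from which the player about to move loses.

5, 6, 7, 8

Compute win/loss labels from the base case upward. A position with no move is L. Any other position is W if it can reach an L in one move, else L.
Every edge goes from a vertex to one that appears earlier in the order 5, 1, 7, 2, 6, 4, 3, 8, so processing vertices in that order labels each vertex after all of its successors.
5: no outgoing edge → L
1: →5(L), so W
7: →1(W) only, which is W, so L
2: →5(L), so W
6: →1(W) only, which is W, so L
4: →6(L), so W
3: →7(L), so W
8: →1(W) only, which is W, so L
Reading off the rows marked L gives the requested list; there are 4 such vertices.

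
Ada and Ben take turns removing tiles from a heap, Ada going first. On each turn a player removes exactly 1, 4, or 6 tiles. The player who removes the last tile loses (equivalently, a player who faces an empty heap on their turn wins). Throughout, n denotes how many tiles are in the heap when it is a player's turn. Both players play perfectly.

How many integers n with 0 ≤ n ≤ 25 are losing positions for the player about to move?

Classify positions by backward induction: terminal positions (no move available) are W. From any other position, the mover wins iff some move reaches an L.
n=0: no move; the opponent has just taken the last tile and therefore loses → W
n=1: the only move is to 0(W), a W ⇒ L
n=2: can move to 1, which is L ⇒ W
n=3: the only move is to 2(W), a W ⇒ L
n=4: can move to 3, which is L ⇒ W
n=5: can move to 1, which is L ⇒ W
n=6: moves to 5(W), 2(W), 0(W); every one is W ⇒ L
n=7: can move to 6, which is L ⇒ W
n=8: moves to 7(W), 4(W), 2(W); every one is W ⇒ L
n=9: can move to 8, which is L ⇒ W
n=10: can move to 6, which is L ⇒ W
n=11: moves to 10(W), 7(W), 5(W); every one is W ⇒ L
n=12: can move to 11, which is L ⇒ W
n=13: moves to 12(W), 9(W), 7(W); every one is W ⇒ L
n=14: can move to 13, which is L ⇒ W
n=15: can move to 11, which is L ⇒ W
n=16: moves to 15(W), 12(W), 10(W); every one is W ⇒ L
n=17: can move to 16, which is L ⇒ W
n=18: moves to 17(W), 14(W), 12(W); every one is W ⇒ L
n=19: can move to 18, which is L ⇒ W
n=20: can move to 16, which is L ⇒ W
n=21: moves to 20(W), 17(W), 15(W); every one is W ⇒ L
n=22: can move to 21, which is L ⇒ W
n=23: moves to 22(W), 19(W), 17(W); every one is W ⇒ L
n=24: can move to 23, which is L ⇒ W
n=25: can move to 21, which is L ⇒ W
L entries with 0 ≤ n ≤ 25: n = 1, 3, 6, 8, 11, 13, 16, 18, 21, 23; that makes 10.

10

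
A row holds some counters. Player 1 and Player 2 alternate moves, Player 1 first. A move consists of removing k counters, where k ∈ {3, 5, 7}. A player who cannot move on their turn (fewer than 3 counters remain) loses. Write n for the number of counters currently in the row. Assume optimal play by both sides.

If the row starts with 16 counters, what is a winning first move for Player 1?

Build the W/L table. Terminal = L. A non-terminal position is W if it has a move to some L; otherwise it is L.
n=0: no move → L
n=1: no move → L
n=2: no move → L
n=3: reaches L-position 0 → W
n=4: reaches L-position 1 → W
n=5: reaches L-position 2 → W
n=6: reaches L-position 1 → W
n=7: reaches L-position 2 → W
n=8: reaches L-position 1 → W
n=9: reaches L-position 2 → W
n=10: only reaches 7(W), 5(W), 3(W), all W → L
n=11: only reaches 8(W), 6(W), 4(W), all W → L
n=12: only reaches 9(W), 7(W), 5(W), all W → L
n=13: reaches L-position 10 → W
n=14: reaches L-position 11 → W
n=15: reaches L-position 12 → W
n=16: reaches L-position 11 → W
From 16, the L positions reachable in one move are: 11.

Remove 5, leaving 11.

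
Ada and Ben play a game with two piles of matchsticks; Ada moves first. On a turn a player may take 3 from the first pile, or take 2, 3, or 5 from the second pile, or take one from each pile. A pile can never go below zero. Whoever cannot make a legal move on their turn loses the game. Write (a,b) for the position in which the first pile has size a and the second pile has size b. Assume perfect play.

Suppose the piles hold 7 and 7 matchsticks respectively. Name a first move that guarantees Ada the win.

Label each position W (a win for the player to move) or L (a loss). A position with no legal move is L; any other position is W exactly when some move reaches an L, and L when every move reaches a W.
No move ever increases a pile, so every position that can arise here has a ≤ 7 and b ≤ 7; it is enough to label the cells with 0 ≤ a ≤ 7 and 0 ≤ b ≤ 7.
Every move lowers a or b (never raises either), so fill the grid row by row in increasing a, and left to right within a row: each cell's successors are then already labelled.
      b=0  b=1  b=2  b=3  b=4  b=5  b=6  b=7
a=0:    L    L    W    W    W    W    W    L
a=1:    L    W    W    W    L    W    W    W
a=2:    L    W    W    W    L    W    W    W
a=3:    W    W    L    L    W    W    W    W
a=4:    W    L    L    W    W    W    W    W
a=5:    W    L    W    W    W    L    W    W
a=6:    L    L    W    W    W    W    W    L
a=7:    L    W    W    W    L    W    W    W
Cells with no legal move (terminal, hence L): (0,0), (0,1), (1,0), (2,0).
The remaining L cells, each justified by listing all of its moves:
(0,7): →(0,5)(W), (0,4)(W), (0,2)(W) — all W, so L
(1,4): →(1,2)(W), (1,1)(W), (0,3)(W) — all W, so L
(2,4): →(2,2)(W), (2,1)(W), (1,3)(W) — all W, so L
(3,2): →(0,2)(W), (3,0)(W), (2,1)(W) — all W, so L
(3,3): →(0,3)(W), (3,1)(W), (3,0)(W), (2,2)(W) — all W, so L
(4,1): →(1,1)(W), (3,0)(W) — all W, so L
(4,2): →(1,2)(W), (4,0)(W), (3,1)(W) — all W, so L
(5,1): →(2,1)(W), (4,0)(W) — all W, so L
(5,5): →(2,5)(W), (5,3)(W), (5,2)(W), (5,0)(W), (4,4)(W) — all W, so L
(6,0): →(3,0)(W) only, which is W, so L
(6,1): →(3,1)(W), (5,0)(W) — all W, so L
(6,7): →(3,7)(W), (6,5)(W), (6,4)(W), (6,2)(W), (5,6)(W) — all W, so L
(7,0): →(4,0)(W) only, which is W, so L
(7,4): →(4,4)(W), (7,2)(W), (7,1)(W), (6,3)(W) — all W, so L
Every other cell has at least one move into one of the L cells above, so it is W.
From (7,7), the L positions reachable in one move are: (7,4).

Move to (7,4).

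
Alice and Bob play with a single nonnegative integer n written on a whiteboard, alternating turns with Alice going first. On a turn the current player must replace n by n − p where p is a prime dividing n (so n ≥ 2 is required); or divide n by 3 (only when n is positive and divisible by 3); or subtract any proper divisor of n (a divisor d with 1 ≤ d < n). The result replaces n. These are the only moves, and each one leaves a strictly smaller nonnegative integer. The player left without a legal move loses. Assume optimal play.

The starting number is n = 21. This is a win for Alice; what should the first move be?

Move to 14.

Classify positions by backward induction: terminal positions (no move available) are L. From any other position, the mover wins iff some move reaches an L.
n=0: no move → L
n=1: no move → L
n=2: W (go to 0, an L position)
n=3: W (go to 0, an L position)
n=4: L (options 2(W), 3(W) are all W)
n=5: W (go to 0, an L position)
n=6: W (go to 4, an L position)
n=7: W (go to 0, an L position)
n=8: W (go to 4, an L position)
n=9: L (options 3(W), 6(W), 8(W) are all W)
n=10: W (go to 9, an L position)
n=11: W (go to 0, an L position)
n=12: W (go to 4, an L position)
n=13: W (go to 0, an L position)
n=14: L (options 7(W), 12(W), 13(W) are all W)
n=15: W (go to 14, an L position)
n=16: W (go to 14, an L position)
n=17: W (go to 0, an L position)
n=18: W (go to 9, an L position)
n=19: W (go to 0, an L position)
n=20: L (options 10(W), 15(W), 16(W), 18(W), 19(W) are all W)
n=21: W (go to 14, an L position)
From 21, the L positions reachable in one move are: 14, 20. Any move reaching one of these is winning.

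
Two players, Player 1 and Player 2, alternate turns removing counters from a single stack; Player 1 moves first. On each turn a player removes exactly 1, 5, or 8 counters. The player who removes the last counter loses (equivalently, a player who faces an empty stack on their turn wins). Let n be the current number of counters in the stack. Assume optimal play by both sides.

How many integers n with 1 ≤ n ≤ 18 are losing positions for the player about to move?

7

Use the standard recursion: the mover wins at a terminal position; elsewhere, the mover wins exactly when some move hands the opponent an L position.
n=0: no move; the opponent has just taken the last counter and therefore loses → W
n=1: →0(W) only, which is W, so L
n=2: →1(L), so W
n=3: →2(W) only, which is W, so L
n=4: →3(L), so W
n=5: →4(W), 0(W) — all W, so L
n=6: →5(L), so W
n=7: →6(W), 2(W) — all W, so L
n=8: →7(L), so W
n=9: →1(L), so W
n=10: →5(L), so W
n=11: →3(L), so W
n=12: →7(L), so W
n=13: →5(L), so W
n=14: →13(W), 9(W), 6(W) — all W, so L
n=15: →14(L), so W
n=16: →15(W), 11(W), 8(W) — all W, so L
n=17: →16(L), so W
n=18: →17(W), 13(W), 10(W) — all W, so L
L entries with 1 ≤ n ≤ 18 (the range starts at n=1): n = 1, 3, 5, 7, 14, 16, 18; that makes 7.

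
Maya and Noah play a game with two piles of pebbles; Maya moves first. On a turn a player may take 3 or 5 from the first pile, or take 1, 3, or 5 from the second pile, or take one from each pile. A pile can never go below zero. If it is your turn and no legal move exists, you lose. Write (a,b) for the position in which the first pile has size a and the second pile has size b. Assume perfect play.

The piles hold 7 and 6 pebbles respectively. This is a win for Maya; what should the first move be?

Work bottom-up. With no move the player to move loses. Otherwise the position is W if at least one move leads to an L position for the opponent, and L if every move leads to a W.
No move ever increases a pile, so every position that can arise here has a ≤ 7 and b ≤ 6; it is enough to label the cells with 0 ≤ a ≤ 7 and 0 ≤ b ≤ 6.
Every move lowers a or b (never raises either), so fill the grid row by row in increasing a, and left to right within a row: each cell's successors are then already labelled.
      b=0  b=1  b=2  b=3  b=4  b=5  b=6
a=0:    L    W    L    W    L    W    L
a=1:    L    W    L    W    L    W    L
a=2:    L    W    L    W    L    W    L
a=3:    W    W    W    W    W    W    W
a=4:    W    L    W    L    W    L    W
a=5:    W    L    W    L    W    L    W
a=6:    W    L    W    L    W    L    W
a=7:    W    W    W    W    W    W    W
Cells with no legal move (terminal, hence L): (0,0), (1,0), (2,0).
The remaining L cells, each justified by listing all of its moves:
(0,2): →(0,1)(W) only, which is W, so L
(0,4): →(0,3)(W), (0,1)(W) — all W, so L
(0,6): →(0,5)(W), (0,3)(W), (0,1)(W) — all W, so L
(1,2): →(1,1)(W), (0,1)(W) — all W, so L
(1,4): →(1,3)(W), (1,1)(W), (0,3)(W) — all W, so L
(1,6): →(1,5)(W), (1,3)(W), (1,1)(W), (0,5)(W) — all W, so L
(2,2): →(2,1)(W), (1,1)(W) — all W, so L
(2,4): →(2,3)(W), (2,1)(W), (1,3)(W) — all W, so L
(2,6): →(2,5)(W), (2,3)(W), (2,1)(W), (1,5)(W) — all W, so L
(4,1): →(1,1)(W), (4,0)(W), (3,0)(W) — all W, so L
(4,3): →(1,3)(W), (4,2)(W), (4,0)(W), (3,2)(W) — all W, so L
(4,5): →(1,5)(W), (4,4)(W), (4,2)(W), (4,0)(W), (3,4)(W) — all W, so L
(5,1): →(2,1)(W), (0,1)(W), (5,0)(W), (4,0)(W) — all W, so L
(5,3): →(2,3)(W), (0,3)(W), (5,2)(W), (5,0)(W), (4,2)(W) — all W, so L
(5,5): →(2,5)(W), (0,5)(W), (5,4)(W), (5,2)(W), (5,0)(W), (4,4)(W) — all W, so L
(6,1): →(3,1)(W), (1,1)(W), (6,0)(W), (5,0)(W) — all W, so L
(6,3): →(3,3)(W), (1,3)(W), (6,2)(W), (6,0)(W), (5,2)(W) — all W, so L
(6,5): →(3,5)(W), (1,5)(W), (6,4)(W), (6,2)(W), (6,0)(W), (5,4)(W) — all W, so L
Every other cell has at least one move into one of the L cells above, so it is W.
From (7,6), the L positions reachable in one move are: (2,6), (6,5). Any move reaching one of these is winning.

Move to (2,6).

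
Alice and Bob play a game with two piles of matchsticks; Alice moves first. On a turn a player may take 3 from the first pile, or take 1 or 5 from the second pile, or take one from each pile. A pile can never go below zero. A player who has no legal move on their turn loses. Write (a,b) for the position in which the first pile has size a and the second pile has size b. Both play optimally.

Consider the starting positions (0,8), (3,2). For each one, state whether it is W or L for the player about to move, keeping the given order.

(0,8): L, (3,2): W

Positions with no move are L. A position that does have a move is losing for the player to move precisely when every available move leads to a winning position for the opponent. Fill in the labels:
No move ever increases a pile, so every position that can arise here has a ≤ 3 and b ≤ 8; it is enough to label the cells with 0 ≤ a ≤ 3 and 0 ≤ b ≤ 8.
Every move lowers a or b (never raises either), so fill the grid row by row in increasing a, and left to right within a row: each cell's successors are then already labelled.
      b=0  b=1  b=2  b=3  b=4  b=5  b=6  b=7  b=8
a=0:    L    W    L    W    L    W    L    W    L
a=1:    L    W    L    W    L    W    L    W    L
a=2:    L    W    L    W    L    W    L    W    L
a=3:    W    W    W    W    W    W    W    W    W
Cells with no legal move (terminal, hence L): (0,0), (1,0), (2,0).
The remaining L cells, each justified by listing all of its moves:
(0,2): the only move is to (0,1)(W), a W ⇒ L
(0,4): the only move is to (0,3)(W), a W ⇒ L
(0,6): moves to (0,5)(W), (0,1)(W); every one is W ⇒ L
(0,8): moves to (0,7)(W), (0,3)(W); every one is W ⇒ L
(1,2): moves to (1,1)(W), (0,1)(W); every one is W ⇒ L
(1,4): moves to (1,3)(W), (0,3)(W); every one is W ⇒ L
(1,6): moves to (1,5)(W), (1,1)(W), (0,5)(W); every one is W ⇒ L
(1,8): moves to (1,7)(W), (1,3)(W), (0,7)(W); every one is W ⇒ L
(2,2): moves to (2,1)(W), (1,1)(W); every one is W ⇒ L
(2,4): moves to (2,3)(W), (1,3)(W); every one is W ⇒ L
(2,6): moves to (2,5)(W), (2,1)(W), (1,5)(W); every one is W ⇒ L
(2,8): moves to (2,7)(W), (2,3)(W), (1,7)(W); every one is W ⇒ L
Every other cell has at least one move into one of the L cells above, so it is W.
(0,8): one of the L cells justified above, so L
(3,2): the move to (0,2) reaches an L cell, so W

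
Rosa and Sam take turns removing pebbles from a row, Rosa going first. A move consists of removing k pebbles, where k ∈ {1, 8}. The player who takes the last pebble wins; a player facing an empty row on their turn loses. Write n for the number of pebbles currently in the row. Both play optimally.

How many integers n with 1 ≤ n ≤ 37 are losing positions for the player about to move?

16

Use the standard recursion: the mover loses at a terminal position; elsewhere, the mover wins exactly when some move hands the opponent an L position.
n=0: no move → L
n=1: can move to 0, which is L ⇒ W
n=2: the only move is to 1(W), a W ⇒ L
n=3: can move to 2, which is L ⇒ W
n=4: the only move is to 3(W), a W ⇒ L
n=5: can move to 4, which is L ⇒ W
n=6: the only move is to 5(W), a W ⇒ L
n=7: can move to 6, which is L ⇒ W
n=8: can move to 0, which is L ⇒ W
n=9: moves to 8(W), 1(W); every one is W ⇒ L
n=10: can move to 9, which is L ⇒ W
n=11: moves to 10(W), 3(W); every one is W ⇒ L
n=12: can move to 11, which is L ⇒ W
n=13: moves to 12(W), 5(W); every one is W ⇒ L
n=14: can move to 13, which is L ⇒ W
n=15: moves to 14(W), 7(W); every one is W ⇒ L
n=16: can move to 15, which is L ⇒ W
n=17: can move to 9, which is L ⇒ W
n=18: moves to 17(W), 10(W); every one is W ⇒ L
n=19: can move to 18, which is L ⇒ W
n=20: moves to 19(W), 12(W); every one is W ⇒ L
n=21: can move to 20, which is L ⇒ W
n=22: moves to 21(W), 14(W); every one is W ⇒ L
n=23: can move to 22, which is L ⇒ W
n=24: moves to 23(W), 16(W); every one is W ⇒ L
n=25: can move to 24, which is L ⇒ W
n=26: can move to 18, which is L ⇒ W
n=27: moves to 26(W), 19(W); every one is W ⇒ L
n=28: can move to 27, which is L ⇒ W
n=29: moves to 28(W), 21(W); every one is W ⇒ L
n=30: can move to 29, which is L ⇒ W
n=31: moves to 30(W), 23(W); every one is W ⇒ L
n=32: can move to 31, which is L ⇒ W
n=33: moves to 32(W), 25(W); every one is W ⇒ L
n=34: can move to 33, which is L ⇒ W
n=35: can move to 27, which is L ⇒ W
n=36: moves to 35(W), 28(W); every one is W ⇒ L
n=37: can move to 36, which is L ⇒ W
L entries with 1 ≤ n ≤ 37 (n=0 is outside the asked range and is not counted): n = 2, 4, 6, 9, 11, 13, 15, 18, 20, 22, 24, 27, 29, 31, 33, 36; that makes 16.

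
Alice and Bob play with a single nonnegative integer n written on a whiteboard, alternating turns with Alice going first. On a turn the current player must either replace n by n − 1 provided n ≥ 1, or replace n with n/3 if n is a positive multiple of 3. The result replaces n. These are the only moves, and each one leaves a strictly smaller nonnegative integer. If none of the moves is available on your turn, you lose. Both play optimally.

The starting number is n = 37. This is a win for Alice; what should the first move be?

Move to 36.

Work bottom-up. With no move the player to move loses. Otherwise the position is W if at least one move leads to an L position for the opponent, and L if every move leads to a W.
n=0: no move → L
n=1: reaches L-position 0 → W
n=2: only reaches 1(W), which is W → L
n=3: reaches L-position 2 → W
n=4: only reaches 3(W), which is W → L
n=5: reaches L-position 4 → W
n=6: reaches L-position 2 → W
n=7: only reaches 6(W), which is W → L
n=8: reaches L-position 7 → W
n=9: only reaches 3(W), 8(W), all W → L
n=10: reaches L-position 9 → W
n=11: only reaches 10(W), which is W → L
n=12: reaches L-position 4 → W
n=13: only reaches 12(W), which is W → L
n=14: reaches L-position 13 → W
n=15: only reaches 5(W), 14(W), all W → L
n=16: reaches L-position 15 → W
n=17: only reaches 16(W), which is W → L
n=18: reaches L-position 17 → W
n=19: only reaches 18(W), which is W → L
n=20: reaches L-position 19 → W
n=21: reaches L-position 7 → W
n=22: only reaches 21(W), which is W → L
n=23: reaches L-position 22 → W
n=24: only reaches 8(W), 23(W), all W → L
n=25: reaches L-position 24 → W
n=26: only reaches 25(W), which is W → L
n=27: reaches L-position 9 → W
n=28: only reaches 27(W), which is W → L
n=29: reaches L-position 28 → W
n=30: only reaches 10(W), 29(W), all W → L
n=31: reaches L-position 30 → W
n=32: only reaches 31(W), which is W → L
n=33: reaches L-position 11 → W
n=34: only reaches 33(W), which is W → L
n=35: reaches L-position 34 → W
n=36: only reaches 12(W), 35(W), all W → L
n=37: reaches L-position 36 → W
From 37, the L positions reachable in one move are: 36.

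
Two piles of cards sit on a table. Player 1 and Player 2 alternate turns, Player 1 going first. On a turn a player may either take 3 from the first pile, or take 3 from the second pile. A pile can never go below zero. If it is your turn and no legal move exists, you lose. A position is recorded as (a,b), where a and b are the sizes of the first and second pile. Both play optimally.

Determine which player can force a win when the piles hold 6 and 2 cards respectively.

Player 2 wins.

Label each position W (a win for the player to move) or L (a loss). A position with no legal move is L; any other position is W exactly when some move reaches an L, and L when every move reaches a W.
No move ever increases a pile, so every position that can arise here has a ≤ 6 and b ≤ 2; it is enough to label the cells with 0 ≤ a ≤ 6 and 0 ≤ b ≤ 2.
Every move lowers a or b (never raises either), so fill the grid row by row in increasing a, and left to right within a row: each cell's successors are then already labelled.
      b=0  b=1  b=2
a=0:    L    L    L
a=1:    L    L    L
a=2:    L    L    L
a=3:    W    W    W
a=4:    W    W    W
a=5:    W    W    W
a=6:    L    L    L
Cells with no legal move (terminal, hence L): (0,0), (0,1), (0,2), (1,0), (1,1), (1,2), (2,0), (2,1), (2,2).
The remaining L cells, each justified by listing all of its moves:
(6,0): the only move is to (3,0)(W), a W ⇒ L
(6,1): the only move is to (3,1)(W), a W ⇒ L
(6,2): the only move is to (3,2)(W), a W ⇒ L
Every other cell has at least one move into one of the L cells above, so it is W.
Every move from (6,2) reaches a W position, so the mover loses.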